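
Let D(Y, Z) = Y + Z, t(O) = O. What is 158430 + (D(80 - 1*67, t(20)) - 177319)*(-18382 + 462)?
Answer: 3177123550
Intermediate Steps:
158430 + (D(80 - 1*67, t(20)) - 177319)*(-18382 + 462) = 158430 + (((80 - 1*67) + 20) - 177319)*(-18382 + 462) = 158430 + (((80 - 67) + 20) - 177319)*(-17920) = 158430 + ((13 + 20) - 177319)*(-17920) = 158430 + (33 - 177319)*(-17920) = 158430 - 177286*(-17920) = 158430 + 3176965120 = 3177123550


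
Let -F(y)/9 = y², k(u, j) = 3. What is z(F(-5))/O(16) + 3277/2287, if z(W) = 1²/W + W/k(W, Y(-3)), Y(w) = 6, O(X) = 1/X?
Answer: -616789267/514575 ≈ -1198.6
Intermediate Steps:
F(y) = -9*y²
z(W) = 1/W + W/3 (z(W) = 1²/W + W/3 = 1/W + W*(⅓) = 1/W + W/3)
z(F(-5))/O(16) + 3277/2287 = (1/(-9*(-5)²) + (-9*(-5)²)/3)/(1/16) + 3277/2287 = (1/(-9*25) + (-9*25)/3)/(1/16) + 3277*(1/2287) = (1/(-225) + (⅓)*(-225))*16 + 3277/2287 = (-1/225 - 75)*16 + 3277/2287 = -16876/225*16 + 3277/2287 = -270016/225 + 3277/2287 = -616789267/514575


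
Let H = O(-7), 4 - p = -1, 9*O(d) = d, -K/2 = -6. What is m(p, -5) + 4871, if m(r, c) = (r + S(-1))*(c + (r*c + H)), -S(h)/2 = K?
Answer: 49102/9 ≈ 5455.8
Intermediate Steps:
K = 12 (K = -2*(-6) = 12)
S(h) = -24 (S(h) = -2*12 = -24)
O(d) = d/9
p = 5 (p = 4 - 1*(-1) = 4 + 1 = 5)
H = -7/9 (H = (1/9)*(-7) = -7/9 ≈ -0.77778)
m(r, c) = (-24 + r)*(-7/9 + c + c*r) (m(r, c) = (r - 24)*(c + (r*c - 7/9)) = (-24 + r)*(c + (c*r - 7/9)) = (-24 + r)*(c + (-7/9 + c*r)) = (-24 + r)*(-7/9 + c + c*r))
m(p, -5) + 4871 = (56/3 - 24*(-5) - 7/9*5 - 5*5**2 - 23*(-5)*5) + 4871 = (56/3 + 120 - 35/9 - 5*25 + 575) + 4871 = (56/3 + 120 - 35/9 - 125 + 575) + 4871 = 5263/9 + 4871 = 49102/9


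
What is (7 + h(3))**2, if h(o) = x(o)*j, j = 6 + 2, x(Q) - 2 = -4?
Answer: 81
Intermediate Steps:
x(Q) = -2 (x(Q) = 2 - 4 = -2)
j = 8
h(o) = -16 (h(o) = -2*8 = -16)
(7 + h(3))**2 = (7 - 16)**2 = (-9)**2 = 81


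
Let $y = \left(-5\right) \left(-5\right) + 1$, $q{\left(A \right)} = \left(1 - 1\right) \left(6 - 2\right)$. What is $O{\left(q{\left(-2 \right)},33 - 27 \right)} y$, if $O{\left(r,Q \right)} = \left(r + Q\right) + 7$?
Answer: $338$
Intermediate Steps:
$q{\left(A \right)} = 0$ ($q{\left(A \right)} = 0 \cdot 4 = 0$)
$O{\left(r,Q \right)} = 7 + Q + r$ ($O{\left(r,Q \right)} = \left(Q + r\right) + 7 = 7 + Q + r$)
$y = 26$ ($y = 25 + 1 = 26$)
$O{\left(q{\left(-2 \right)},33 - 27 \right)} y = \left(7 + \left(33 - 27\right) + 0\right) 26 = \left(7 + 6 + 0\right) 26 = 13 \cdot 26 = 338$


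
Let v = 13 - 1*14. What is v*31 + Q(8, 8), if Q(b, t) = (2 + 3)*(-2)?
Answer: -41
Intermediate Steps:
Q(b, t) = -10 (Q(b, t) = 5*(-2) = -10)
v = -1 (v = 13 - 14 = -1)
v*31 + Q(8, 8) = -1*31 - 10 = -31 - 10 = -41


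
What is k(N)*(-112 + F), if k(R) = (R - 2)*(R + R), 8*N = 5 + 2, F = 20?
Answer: 1449/8 ≈ 181.13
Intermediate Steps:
N = 7/8 (N = (5 + 2)/8 = (⅛)*7 = 7/8 ≈ 0.87500)
k(R) = 2*R*(-2 + R) (k(R) = (-2 + R)*(2*R) = 2*R*(-2 + R))
k(N)*(-112 + F) = (2*(7/8)*(-2 + 7/8))*(-112 + 20) = (2*(7/8)*(-9/8))*(-92) = -63/32*(-92) = 1449/8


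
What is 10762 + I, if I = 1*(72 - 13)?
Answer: 10821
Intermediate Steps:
I = 59 (I = 1*59 = 59)
10762 + I = 10762 + 59 = 10821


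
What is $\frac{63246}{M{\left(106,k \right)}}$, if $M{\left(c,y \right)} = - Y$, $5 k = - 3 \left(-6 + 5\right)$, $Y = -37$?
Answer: $\frac{63246}{37} \approx 1709.4$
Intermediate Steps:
$k = \frac{3}{5}$ ($k = \frac{\left(-3\right) \left(-6 + 5\right)}{5} = \frac{\left(-3\right) \left(-1\right)}{5} = \frac{1}{5} \cdot 3 = \frac{3}{5} \approx 0.6$)
$M{\left(c,y \right)} = 37$ ($M{\left(c,y \right)} = \left(-1\right) \left(-37\right) = 37$)
$\frac{63246}{M{\left(106,k \right)}} = \frac{63246}{37}$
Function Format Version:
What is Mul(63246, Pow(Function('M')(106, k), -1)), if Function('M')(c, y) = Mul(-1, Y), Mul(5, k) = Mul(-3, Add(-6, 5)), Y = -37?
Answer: Rational(63246, 37) ≈ 1709.4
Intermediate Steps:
k = Rational(3, 5) (k = Mul(Rational(1, 5), Mul(-3, Add(-6, 5))) = Mul(Rational(1, 5), Mul(-3, -1)) = Mul(Rational(1, 5), 3) = Rational(3, 5) ≈ 0.60000)
Function('M')(c, y) = 37 (Function('M')(c, y) = Mul(-1, -37) = 37)
Mul(63246, Pow(Function('M')(106, k), -1)) = Mul(63246, Pow(37, -1)) = Mul(63246, Rational(1, 37)) = Rational(63246, 37)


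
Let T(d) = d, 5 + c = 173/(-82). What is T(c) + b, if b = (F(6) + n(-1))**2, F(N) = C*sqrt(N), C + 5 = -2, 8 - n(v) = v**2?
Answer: 27543/82 - 98*sqrt(6) ≈ 95.840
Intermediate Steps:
n(v) = 8 - v**2
C = -7 (C = -5 - 2 = -7)
c = -583/82 (c = -5 + 173/(-82) = -5 + 173*(-1/82) = -5 - 173/82 = -583/82 ≈ -7.1098)
F(N) = -7*sqrt(N)
b = (7 - 7*sqrt(6))**2 (b = (-7*sqrt(6) + (8 - 1*(-1)**2))**2 = (-7*sqrt(6) + (8 - 1*1))**2 = (-7*sqrt(6) + (8 - 1))**2 = (-7*sqrt(6) + 7)**2 = (7 - 7*sqrt(6))**2 ≈ 102.95)
T(c) + b = -583/82 + (343 - 98*sqrt(6)) = 27543/82 - 98*sqrt(6)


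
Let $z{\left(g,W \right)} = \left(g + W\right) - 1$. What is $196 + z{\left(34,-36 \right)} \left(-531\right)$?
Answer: $1789$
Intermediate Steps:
$z{\left(g,W \right)} = -1 + W + g$ ($z{\left(g,W \right)} = \left(W + g\right) - 1 = -1 + W + g$)
$196 + z{\left(34,-36 \right)} \left(-531\right) = 196 + \left(-1 - 36 + 34\right) \left(-531\right) = 196 - -1593 = 196 + 1593 = 1789$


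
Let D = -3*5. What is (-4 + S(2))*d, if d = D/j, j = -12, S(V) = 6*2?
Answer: 10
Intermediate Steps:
S(V) = 12
D = -15
d = 5/4 (d = -15/(-12) = -15*(-1/12) = 5/4 ≈ 1.2500)
(-4 + S(2))*d = (-4 + 12)*(5/4) = 8*(5/4) = 10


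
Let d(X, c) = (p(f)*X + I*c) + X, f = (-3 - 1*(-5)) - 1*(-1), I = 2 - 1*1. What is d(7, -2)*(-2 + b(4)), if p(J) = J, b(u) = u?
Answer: 52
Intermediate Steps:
I = 1 (I = 2 - 1 = 1)
f = 3 (f = (-3 + 5) + 1 = 2 + 1 = 3)
d(X, c) = c + 4*X (d(X, c) = (3*X + 1*c) + X = (3*X + c) + X = (c + 3*X) + X = c + 4*X)
d(7, -2)*(-2 + b(4)) = (-2 + 4*7)*(-2 + 4) = (-2 + 28)*2 = 26*2 = 52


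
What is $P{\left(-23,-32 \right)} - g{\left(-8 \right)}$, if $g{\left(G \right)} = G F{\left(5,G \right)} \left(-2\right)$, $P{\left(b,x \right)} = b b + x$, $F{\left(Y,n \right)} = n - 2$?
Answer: $657$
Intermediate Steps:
$F{\left(Y,n \right)} = -2 + n$ ($F{\left(Y,n \right)} = n - 2 = -2 + n$)
$P{\left(b,x \right)} = x + b^{2}$ ($P{\left(b,x \right)} = b^{2} + x = x + b^{2}$)
$g{\left(G \right)} = - 2 G \left(-2 + G\right)$ ($g{\left(G \right)} = G \left(-2 + G\right) \left(-2\right) = - 2 G \left(-2 + G\right)$)
$P{\left(-23,-32 \right)} - g{\left(-8 \right)} = \left(-32 + \left(-23\right)^{2}\right) - 2 \left(-8\right) \left(2 - -8\right) = \left(-32 + 529\right) - 2 \left(-8\right) \left(2 + 8\right) = 497 - 2 \left(-8\right) 10 = 497 - -160 = 497 + 160 = 657$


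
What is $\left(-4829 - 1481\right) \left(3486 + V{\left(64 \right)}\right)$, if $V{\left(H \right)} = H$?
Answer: $-22400500$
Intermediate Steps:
$\left(-4829 - 1481\right) \left(3486 + V{\left(64 \right)}\right) = \left(-4829 - 1481\right) \left(3486 + 64\right) = \left(-6310\right) 3550 = -22400500$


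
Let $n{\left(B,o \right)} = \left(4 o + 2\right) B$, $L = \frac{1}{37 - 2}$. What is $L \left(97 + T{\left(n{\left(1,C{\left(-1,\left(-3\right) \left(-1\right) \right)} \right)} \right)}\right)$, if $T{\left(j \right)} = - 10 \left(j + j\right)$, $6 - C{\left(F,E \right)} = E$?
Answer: $- \frac{183}{35} \approx -5.2286$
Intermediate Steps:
$L = \frac{1}{35} \approx 0.028571$
$C{\left(F,E \right)} = 6 - E$
$n{\left(B,o \right)} = B \left(2 + 4 o\right)$ ($n{\left(B,o \right)} = \left(2 + 4 o\right) B = B \left(2 + 4 o\right)$)
$T{\left(j \right)} = - 20 j$ ($T{\left(j \right)} = - 10 \cdot 2 j = - 20 j$)
$L \left(97 + T{\left(n{\left(1,C{\left(-1,\left(-3\right) \left(-1\right) \right)} \right)} \right)}\right) = \frac{97 - 20 \cdot 2 \cdot 1 \left(1 + 2 \left(6 - \left(-3\right) \left(-1\right)\right)\right)}{35} = \frac{97 - 20 \cdot 2 \cdot 1 \left(1 + 2 \left(6 - 3\right)\right)}{35} = \frac{97 - 20 \cdot 2 \cdot 1 \left(1 + 2 \cdot 3\right)}{35} = \frac{97 - 20 \cdot 2 \cdot 1 \left(1 + 6\right)}{35} = \frac{97 - 20 \cdot 2 \cdot 1 \cdot 7}{35} = \frac{97 - 280}{35} = \frac{1}{35} \left(-183\right) = - \frac{183}{35}$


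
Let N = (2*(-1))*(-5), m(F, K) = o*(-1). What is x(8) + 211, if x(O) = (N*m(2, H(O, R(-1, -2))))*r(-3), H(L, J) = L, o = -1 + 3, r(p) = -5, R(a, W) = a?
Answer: 311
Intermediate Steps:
o = 2
m(F, K) = -2 (m(F, K) = 2*(-1) = -2)
N = 10 (N = -2*(-5) = 10)
x(O) = 100 (x(O) = (10*(-2))*(-5) = -20*(-5) = 100)
x(8) + 211 = 100 + 211 = 311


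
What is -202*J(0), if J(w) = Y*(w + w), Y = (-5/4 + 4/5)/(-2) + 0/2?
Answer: 0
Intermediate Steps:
Y = 9/40 (Y = (-5*¼ + 4*(⅕))*(-½) + 0*(½) = (-5/4 + ⅘)*(-½) + 0 = -9/20*(-½) + 0 = 9/40 + 0 = 9/40 ≈ 0.22500)
J(w) = 9*w/20 (J(w) = 9*(w + w)/40 = 9*(2*w)/40 = 9*w/20)
-202*J(0) = -909*0/10 = -202*0 = 0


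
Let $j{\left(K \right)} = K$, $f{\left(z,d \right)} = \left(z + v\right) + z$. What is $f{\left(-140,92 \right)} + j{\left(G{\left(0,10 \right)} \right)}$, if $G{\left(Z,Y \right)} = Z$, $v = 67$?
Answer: $-213$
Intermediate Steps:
$f{\left(z,d \right)} = 67 + 2 z$ ($f{\left(z,d \right)} = \left(z + 67\right) + z = \left(67 + z\right) + z = 67 + 2 z$)
$f{\left(-140,92 \right)} + j{\left(G{\left(0,10 \right)} \right)} = \left(67 + 2 \left(-140\right)\right) + 0 = \left(67 - 280\right) + 0 = -213 + 0 = -213$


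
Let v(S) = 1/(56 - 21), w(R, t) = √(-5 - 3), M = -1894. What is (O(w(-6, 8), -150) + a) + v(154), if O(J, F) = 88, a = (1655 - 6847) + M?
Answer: -244929/35 ≈ -6998.0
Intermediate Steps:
a = -7086 (a = (1655 - 6847) - 1894 = -5192 - 1894 = -7086)
w(R, t) = 2*I*√2 (w(R, t) = √(-8) = 2*I*√2)
v(S) = 1/35
(O(w(-6, 8), -150) + a) + v(154) = (88 - 7086) + 1/35 = -6998 + 1/35 = -244929/35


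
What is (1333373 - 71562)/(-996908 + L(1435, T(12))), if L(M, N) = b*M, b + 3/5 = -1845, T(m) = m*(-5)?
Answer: -1261811/3645344 ≈ -0.34614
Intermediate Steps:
T(m) = -5*m
b = -9228/5 (b = -⅗ - 1845 = -9228/5 ≈ -1845.6)
L(M, N) = -9228*M/5
(1333373 - 71562)/(-996908 + L(1435, T(12))) = (1333373 - 71562)/(-996908 - 9228/5*1435) = 1261811/(-996908 - 2648436) = 1261811/(-3645344) = 1261811*(-1/3645344) = -1261811/3645344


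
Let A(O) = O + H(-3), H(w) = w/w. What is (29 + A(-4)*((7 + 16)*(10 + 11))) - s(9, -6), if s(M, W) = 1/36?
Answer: -51121/36 ≈ -1420.0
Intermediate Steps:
H(w) = 1
A(O) = 1 + O (A(O) = O + 1 = 1 + O)
s(M, W) = 1/36
(29 + A(-4)*((7 + 16)*(10 + 11))) - s(9, -6) = (29 + (1 - 4)*((7 + 16)*(10 + 11))) - 1*1/36 = (29 - 69*21) - 1/36 = (29 - 3*483) - 1/36 = (29 - 1449) - 1/36 = -1420 - 1/36 = -51121/36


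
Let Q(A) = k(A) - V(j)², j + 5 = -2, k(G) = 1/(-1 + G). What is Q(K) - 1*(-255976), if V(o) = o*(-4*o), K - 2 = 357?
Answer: 77886481/358 ≈ 2.1756e+5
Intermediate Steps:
K = 359 (K = 2 + 357 = 359)
j = -7 (j = -5 - 2 = -7)
V(o) = -4*o²
Q(A) = -38416 + 1/(-1 + A) (Q(A) = 1/(-1 + A) - (-4*(-7)²)² = 1/(-1 + A) - (-4*49)² = 1/(-1 + A) - 1*(-196)² = 1/(-1 + A) - 1*38416 = 1/(-1 + A) - 38416 = -38416 + 1/(-1 + A))
Q(K) - 1*(-255976) = (38417 - 38416*359)/(-1 + 359) - 1*(-255976) = (38417 - 13791344)/358 + 255976 = (1/358)*(-13752927) + 255976 = -13752927/358 + 255976 = 77886481/358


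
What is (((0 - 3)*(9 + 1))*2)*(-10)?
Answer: 600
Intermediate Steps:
(((0 - 3)*(9 + 1))*2)*(-10) = (-3*10*2)*(-10) = -30*2*(-10) = -60*(-10) = 600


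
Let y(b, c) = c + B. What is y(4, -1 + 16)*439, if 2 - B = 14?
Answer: 1317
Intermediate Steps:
B = -12 (B = 2 - 1*14 = 2 - 14 = -12)
y(b, c) = -12 + c (y(b, c) = c - 12 = -12 + c)
y(4, -1 + 16)*439 = (-12 + (-1 + 16))*439 = (-12 + 15)*439 = 3*439 = 1317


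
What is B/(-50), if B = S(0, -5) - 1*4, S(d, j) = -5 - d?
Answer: 9/50 ≈ 0.18000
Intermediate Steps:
B = -9 (B = (-5 - 1*0) - 1*4 = (-5 + 0) - 4 = -5 - 4 = -9)
B/(-50) = -9/(-50) = -1/50*(-9) = 9/50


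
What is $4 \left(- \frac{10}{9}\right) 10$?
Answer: $- \frac{400}{9} \approx -44.444$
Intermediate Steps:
$4 \left(- \frac{10}{9}\right) 10 = \left(- \frac{40}{9}\right) 10 = - \frac{400}{9}$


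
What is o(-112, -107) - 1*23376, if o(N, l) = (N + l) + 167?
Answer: -23428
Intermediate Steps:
o(N, l) = 167 + N + l
o(-112, -107) - 1*23376 = (167 - 112 - 107) - 1*23376 = -52 - 23376 = -23428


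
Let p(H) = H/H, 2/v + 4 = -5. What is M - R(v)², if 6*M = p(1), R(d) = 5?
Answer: -149/6 ≈ -24.833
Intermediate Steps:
v = -2/9 (v = 2/(-4 - 5) = 2/(-9) = 2*(-⅑) = -2/9 ≈ -0.22222)
p(H) = 1
M = ⅙ (M = (⅙)*1 = ⅙ ≈ 0.16667)
M - R(v)² = ⅙ - 1*5² = ⅙ - 1*25 = ⅙ - 25 = -149/6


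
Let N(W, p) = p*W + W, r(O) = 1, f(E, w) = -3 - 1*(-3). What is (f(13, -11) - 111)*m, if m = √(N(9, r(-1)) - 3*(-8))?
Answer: -111*√42 ≈ -719.36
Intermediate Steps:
f(E, w) = 0 (f(E, w) = -3 + 3 = 0)
N(W, p) = W + W*p (N(W, p) = W*p + W = W + W*p)
m = √42 (m = √(9*(1 + 1) - 3*(-8)) = √(9*2 + 24) = √(18 + 24) = √42 ≈ 6.4807)
(f(13, -11) - 111)*m = (0 - 111)*√42 = -111*√42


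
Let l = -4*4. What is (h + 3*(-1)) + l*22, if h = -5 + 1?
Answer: -359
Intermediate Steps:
h = -4
l = -16
(h + 3*(-1)) + l*22 = (-4 + 3*(-1)) - 16*22 = (-4 - 3) - 352 = -7 - 352 = -359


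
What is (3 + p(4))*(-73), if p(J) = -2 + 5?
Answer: -438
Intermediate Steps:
p(J) = 3
(3 + p(4))*(-73) = (3 + 3)*(-73) = 6*(-73) = -438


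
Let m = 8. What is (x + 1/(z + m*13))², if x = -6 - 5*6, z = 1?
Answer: 14280841/11025 ≈ 1295.3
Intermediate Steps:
x = -36 (x = -6 - 30 = -36)
(x + 1/(z + m*13))² = (-36 + 1/(1 + 8*13))² = (-36 + 1/(1 + 104))² = (-36 + 1/105)² = (-3779/105)² = 14280841/11025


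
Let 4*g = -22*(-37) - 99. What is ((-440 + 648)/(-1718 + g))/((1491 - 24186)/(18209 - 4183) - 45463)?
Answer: 11669632/3926237215081 ≈ 2.9722e-6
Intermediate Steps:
g = 715/4 (g = (-22*(-37) - 99)/4 = (814 - 99)/4 = (¼)*715 = 715/4 ≈ 178.75)
((-440 + 648)/(-1718 + g))/((1491 - 24186)/(18209 - 4183) - 45463) = ((-440 + 648)/(-1718 + 715/4))/((1491 - 24186)/(18209 - 4183) - 45463) = (208/(-6157/4))/(-22695/14026 - 45463) = (208*(-4/6157))/(-22695*1/14026 - 45463) = -832/(6157*(-22695/14026 - 45463)) = -832/(6157*(-637686733/14026)) = -832/6157*(-14026/637686733) = 11669632/3926237215081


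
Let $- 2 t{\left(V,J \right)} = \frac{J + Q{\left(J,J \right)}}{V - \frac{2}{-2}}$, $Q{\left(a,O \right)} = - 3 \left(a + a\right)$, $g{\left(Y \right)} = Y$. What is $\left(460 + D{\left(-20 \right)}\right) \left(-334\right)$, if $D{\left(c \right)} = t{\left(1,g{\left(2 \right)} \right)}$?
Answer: $-154475$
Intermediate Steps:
$Q{\left(a,O \right)} = - 6 a$ ($Q{\left(a,O \right)} = - 3 \cdot 2 a = - 6 a$)
$t{\left(V,J \right)} = \frac{5 J}{2 \left(1 + V\right)}$ ($t{\left(V,J \right)} = - \frac{\left(J - 6 J\right) \frac{1}{V - \frac{2}{-2}}}{2} = - \frac{- 5 J \frac{1}{V - -1}}{2} = - \frac{- 5 J \frac{1}{V + 1}}{2} = - \frac{- 5 J \frac{1}{1 + V}}{2} = - \frac{\left(-5\right) J \frac{1}{1 + V}}{2} = \frac{5 J}{2 \left(1 + V\right)}$)
$D{\left(c \right)} = \frac{5}{2}$ ($D{\left(c \right)} = \frac{5}{2} \cdot 2 \frac{1}{1 + 1} = \frac{5}{2} \cdot 2 \cdot \frac{1}{2} = \frac{5}{2}$)
$\left(460 + D{\left(-20 \right)}\right) \left(-334\right) = \left(460 + \frac{5}{2}\right) \left(-334\right) = \frac{925}{2} \left(-334\right) = -154475$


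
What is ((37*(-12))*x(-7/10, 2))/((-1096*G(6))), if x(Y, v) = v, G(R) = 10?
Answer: 111/1370 ≈ 0.081022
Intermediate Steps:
((37*(-12))*x(-7/10, 2))/((-1096*G(6))) = ((37*(-12))*2)/((-1096*10)) = -444*2/(-10960) = -888*(-1/10960) = 111/1370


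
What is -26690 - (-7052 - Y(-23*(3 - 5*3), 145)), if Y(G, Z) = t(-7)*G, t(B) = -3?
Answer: -20466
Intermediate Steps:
Y(G, Z) = -3*G
-26690 - (-7052 - Y(-23*(3 - 5*3), 145)) = -26690 - (-7052 - (-3)*(-23*(3 - 5*3))) = -26690 - (-7052 - (-3)*(-23*(3 - 15))) = -26690 - (-7052 - (-3)*(-23*(-12))) = -26690 - (-7052 - (-3)*276) = -26690 - (-7052 - 1*(-828)) = -26690 - (-7052 + 828) = -26690 - 1*(-6224) = -26690 + 6224 = -20466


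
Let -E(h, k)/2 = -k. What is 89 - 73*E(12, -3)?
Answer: 527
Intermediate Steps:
E(h, k) = 2*k (E(h, k) = -(-2)*k = 2*k)
89 - 73*E(12, -3) = 89 - 146*(-3) = 89 - 73*(-6) = 89 + 438 = 527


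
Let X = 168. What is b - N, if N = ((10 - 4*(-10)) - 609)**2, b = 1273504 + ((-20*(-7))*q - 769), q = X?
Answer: 983774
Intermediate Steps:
q = 168
b = 1296255 (b = 1273504 + (-20*(-7)*168 - 769) = 1273504 + (140*168 - 769) = 1273504 + (23520 - 769) = 1273504 + 22751 = 1296255)
N = 312481 (N = ((10 + 40) - 609)**2 = (50 - 609)**2 = (-559)**2 = 312481)
b - N = 1296255 - 1*312481 = 1296255 - 312481 = 983774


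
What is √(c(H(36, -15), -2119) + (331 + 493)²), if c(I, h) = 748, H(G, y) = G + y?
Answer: 2*√169931 ≈ 824.45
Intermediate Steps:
√(c(H(36, -15), -2119) + (331 + 493)²) = √(748 + (331 + 493)²) = √(748 + 824²) = √(748 + 678976) = √679724 = 2*√169931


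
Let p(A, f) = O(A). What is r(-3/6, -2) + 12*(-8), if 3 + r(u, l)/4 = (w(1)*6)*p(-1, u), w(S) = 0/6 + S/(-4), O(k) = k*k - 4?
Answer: -90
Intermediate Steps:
O(k) = -4 + k² (O(k) = k² - 4 = -4 + k²)
w(S) = -S/4 (w(S) = 0*(⅙) + S*(-¼) = 0 - S/4 = -S/4)
p(A, f) = -4 + A²
r(u, l) = 6 (r(u, l) = -12 + 4*((-¼*1*6)*(-4 + (-1)²)) = -12 + 4*((-¼*6)*(-4 + 1)) = -12 + 4*(-3/2*(-3)) = -12 + 4*(9/2) = -12 + 18 = 6)
r(-3/6, -2) + 12*(-8) = 6 + 12*(-8) = 6 - 96 = -90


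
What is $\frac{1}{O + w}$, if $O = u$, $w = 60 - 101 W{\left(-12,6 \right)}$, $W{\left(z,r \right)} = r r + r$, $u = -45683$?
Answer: $- \frac{1}{49865} \approx -2.0054 \cdot 10^{-5}$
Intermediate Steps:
$W{\left(z,r \right)} = r + r^{2}$ ($W{\left(z,r \right)} = r^{2} + r = r + r^{2}$)
$w = -4182$ ($w = 60 - 101 \cdot 6 \left(1 + 6\right) = 60 - 101 \cdot 6 \cdot 7 = 60 - 4242 = -4182$)
$O = -45683$
$\frac{1}{O + w} = \frac{1}{-45683 - 4182} = \frac{1}{-49865} = - \frac{1}{49865}$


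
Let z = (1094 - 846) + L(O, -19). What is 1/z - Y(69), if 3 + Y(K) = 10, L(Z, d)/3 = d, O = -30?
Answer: -1336/191 ≈ -6.9948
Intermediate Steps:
L(Z, d) = 3*d
Y(K) = 7 (Y(K) = -3 + 10 = 7)
z = 191 (z = (1094 - 846) + 3*(-19) = 248 - 57 = 191)
1/z - Y(69) = 1/191 - 1*7 = 1/191 - 7 = -1336/191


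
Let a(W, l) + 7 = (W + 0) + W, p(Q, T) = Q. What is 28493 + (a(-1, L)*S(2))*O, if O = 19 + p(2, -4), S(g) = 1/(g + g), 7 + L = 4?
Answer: 113783/4 ≈ 28446.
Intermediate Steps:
L = -3 (L = -7 + 4 = -3)
a(W, l) = -7 + 2*W (a(W, l) = -7 + ((W + 0) + W) = -7 + (W + W) = -7 + 2*W)
S(g) = 1/(2*g)
O = 21 (O = 19 + 2 = 21)
28493 + (a(-1, L)*S(2))*O = 28493 + ((-7 + 2*(-1))*((½)/2))*21 = 28493 + ((-7 - 2)*((½)*(½)))*21 = 28493 - 9*¼*21 = 28493 - 9/4*21 = 28493 - 189/4 = 113783/4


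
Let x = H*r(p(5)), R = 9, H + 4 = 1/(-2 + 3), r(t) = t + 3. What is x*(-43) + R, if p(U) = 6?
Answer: 1170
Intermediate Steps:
r(t) = 3 + t
H = -3 (H = -4 + 1/(-2 + 3) = -4 + 1/1 = -4 + 1 = -3)
x = -27 (x = -3*(3 + 6) = -3*9 = -27)
x*(-43) + R = -27*(-43) + 9 = 1161 + 9 = 1170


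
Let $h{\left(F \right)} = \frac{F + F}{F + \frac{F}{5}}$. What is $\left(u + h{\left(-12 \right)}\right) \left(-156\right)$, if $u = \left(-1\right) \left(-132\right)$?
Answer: $-20852$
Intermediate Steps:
$h{\left(F \right)} = \frac{5}{3}$ ($h{\left(F \right)} = \frac{2 F}{F + F \frac{1}{5}} = \frac{2 F}{F + \frac{F}{5}} = \frac{2 F}{\frac{6}{5} F} = 2 F \frac{5}{6 F} = \frac{5}{3}$)
$u = 132$
$\left(u + h{\left(-12 \right)}\right) \left(-156\right) = \left(132 + \frac{5}{3}\right) \left(-156\right) = \frac{401}{3} \left(-156\right) = -20852$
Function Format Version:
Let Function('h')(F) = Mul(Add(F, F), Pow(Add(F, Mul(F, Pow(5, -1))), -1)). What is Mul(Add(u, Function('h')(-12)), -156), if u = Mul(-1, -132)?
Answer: -20852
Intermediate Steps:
Function('h')(F) = Rational(5, 3) (Function('h')(F) = Mul(Mul(2, F), Pow(Add(F, Mul(F, Rational(1, 5))), -1)) = Mul(Mul(2, F), Pow(Add(F, Mul(Rational(1, 5), F)), -1)) = Mul(Mul(2, F), Pow(Mul(Rational(6, 5), F), -1)) = Mul(Mul(2, F), Mul(Rational(5, 6), Pow(F, -1))) = Rational(5, 3))
u = 132
Mul(Add(u, Function('h')(-12)), -156) = Mul(Add(132, Rational(5, 3)), -156) = Mul(Rational(401, 3), -156) = -20852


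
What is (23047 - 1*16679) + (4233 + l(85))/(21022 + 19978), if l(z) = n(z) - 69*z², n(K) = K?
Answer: 260593793/41000 ≈ 6355.9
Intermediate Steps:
l(z) = z - 69*z²
(23047 - 1*16679) + (4233 + l(85))/(21022 + 19978) = (23047 - 1*16679) + (4233 + 85*(1 - 69*85))/(21022 + 19978) = (23047 - 16679) + (4233 + 85*(1 - 5865))/41000 = 6368 + (4233 + 85*(-5864))*(1/41000) = 6368 + (4233 - 498440)*(1/41000) = 6368 - 494207*1/41000 = 6368 - 494207/41000 = 260593793/41000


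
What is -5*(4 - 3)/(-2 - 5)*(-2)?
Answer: -10/7 ≈ -1.4286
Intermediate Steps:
-5*(4 - 3)/(-2 - 5)*(-2) = -5/(-7)*(-2) = -5*(-1)/7*(-2) = -5*(-1/7)*(-2) = (5/7)*(-2) = -10/7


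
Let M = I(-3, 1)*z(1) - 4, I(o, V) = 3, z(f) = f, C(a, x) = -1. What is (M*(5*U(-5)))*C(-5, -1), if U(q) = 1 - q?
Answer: 30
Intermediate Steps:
M = -1 (M = 3*1 - 4 = 3 - 4 = -1)
(M*(5*U(-5)))*C(-5, -1) = -5*(1 - 1*(-5))*(-1) = -5*(1 + 5)*(-1) = -5*6*(-1) = -1*30*(-1) = -30*(-1) = 30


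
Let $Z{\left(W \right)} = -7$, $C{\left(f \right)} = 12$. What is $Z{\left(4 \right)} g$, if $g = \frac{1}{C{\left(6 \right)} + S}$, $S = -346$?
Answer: $\frac{7}{334} \approx 0.020958$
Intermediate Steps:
$g = - \frac{1}{334}$ ($g = \frac{1}{12 - 346} = \frac{1}{-334} = - \frac{1}{334} \approx -0.002994$)
$Z{\left(4 \right)} g = \left(-7\right) \left(- \frac{1}{334}\right) = \frac{7}{334}$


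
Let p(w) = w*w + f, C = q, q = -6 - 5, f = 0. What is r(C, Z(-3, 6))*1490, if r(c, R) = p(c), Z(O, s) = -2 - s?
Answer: 180290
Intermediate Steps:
q = -11
C = -11
p(w) = w² (p(w) = w*w + 0 = w² + 0 = w²)
r(c, R) = c²
r(C, Z(-3, 6))*1490 = (-11)²*1490 = 121*1490 = 180290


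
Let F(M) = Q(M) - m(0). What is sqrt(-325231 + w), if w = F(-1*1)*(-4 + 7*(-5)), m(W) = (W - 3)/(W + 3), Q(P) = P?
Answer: I*sqrt(325231) ≈ 570.29*I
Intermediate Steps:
m(W) = (-3 + W)/(3 + W)
F(M) = 1 + M (F(M) = M - (-3 + 0)/(3 + 0) = M - (-3)/3 = M - 1*(-1) = M + 1 = 1 + M)
w = 0 (w = (1 - 1*1)*(-4 + 7*(-5)) = (1 - 1)*(-4 - 35) = 0*(-39) = 0)
sqrt(-325231 + w) = sqrt(-325231 + 0) = sqrt(-325231) = I*sqrt(325231)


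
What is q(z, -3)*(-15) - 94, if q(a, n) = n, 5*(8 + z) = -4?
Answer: -49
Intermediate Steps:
z = -44/5 (z = -8 + (⅕)*(-4) = -8 - ⅘ = -44/5 ≈ -8.8000)
q(z, -3)*(-15) - 94 = -3*(-15) - 94 = 45 - 94 = -49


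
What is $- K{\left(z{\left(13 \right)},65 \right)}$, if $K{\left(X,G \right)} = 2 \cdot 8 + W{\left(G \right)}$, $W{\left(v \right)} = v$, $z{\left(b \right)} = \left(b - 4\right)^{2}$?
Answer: $-81$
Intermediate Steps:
$z{\left(b \right)} = \left(-4 + b\right)^{2}$
$K{\left(X,G \right)} = 16 + G$ ($K{\left(X,G \right)} = 2 \cdot 8 + G = 16 + G$)
$- K{\left(z{\left(13 \right)},65 \right)} = - (16 + 65) = \left(-1\right) 81 = -81$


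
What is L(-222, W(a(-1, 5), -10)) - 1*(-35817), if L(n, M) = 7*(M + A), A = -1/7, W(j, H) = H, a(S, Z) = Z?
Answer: 35746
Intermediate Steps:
A = -⅐ (A = -1*⅐ = -⅐ ≈ -0.14286)
L(n, M) = -1 + 7*M (L(n, M) = 7*(M - ⅐) = 7*(-⅐ + M) = -1 + 7*M)
L(-222, W(a(-1, 5), -10)) - 1*(-35817) = (-1 + 7*(-10)) - 1*(-35817) = (-1 - 70) + 35817 = -71 + 35817 = 35746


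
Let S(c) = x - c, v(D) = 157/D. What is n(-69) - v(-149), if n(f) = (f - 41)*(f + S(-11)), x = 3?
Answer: 901607/149 ≈ 6051.1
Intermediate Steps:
S(c) = 3 - c
n(f) = (-41 + f)*(14 + f) (n(f) = (f - 41)*(f + (3 - 1*(-11))) = (-41 + f)*(f + (3 + 11)) = (-41 + f)*(f + 14) = (-41 + f)*(14 + f))
n(-69) - v(-149) = (-574 + (-69)**2 - 27*(-69)) - 157/(-149) = (-574 + 4761 + 1863) - 157*(-1)/149 = 6050 - 1*(-157/149) = 6050 + 157/149 = 901607/149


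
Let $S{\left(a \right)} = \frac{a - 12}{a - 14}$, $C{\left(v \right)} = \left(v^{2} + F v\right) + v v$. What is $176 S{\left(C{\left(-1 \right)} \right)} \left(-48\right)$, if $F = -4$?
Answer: $-6336$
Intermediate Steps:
$C{\left(v \right)} = - 4 v + 2 v^{2}$ ($C{\left(v \right)} = \left(v^{2} - 4 v\right) + v v = \left(v^{2} - 4 v\right) + v^{2} = - 4 v + 2 v^{2}$)
$S{\left(a \right)} = \frac{-12 + a}{-14 + a}$
$176 S{\left(C{\left(-1 \right)} \right)} \left(-48\right) = 176 \frac{-12 + 2 \left(-1\right) \left(-2 - 1\right)}{-14 + 2 \left(-1\right) \left(-2 - 1\right)} \left(-48\right) = 176 \frac{-12 + 2 \left(-1\right) \left(-3\right)}{-14 + 2 \left(-1\right) \left(-3\right)} \left(-48\right) = 176 \frac{-12 + 6}{-14 + 6} \left(-48\right) = 176 \frac{1}{-8} \left(-6\right) \left(-48\right) = 176 \left(\left(- \frac{1}{8}\right) \left(-6\right)\right) \left(-48\right) = 176 \cdot \frac{3}{4} \left(-48\right) = 132 \left(-48\right) = -6336$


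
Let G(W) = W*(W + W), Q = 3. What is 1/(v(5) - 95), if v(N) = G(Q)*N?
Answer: -⅕ ≈ -0.20000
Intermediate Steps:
G(W) = 2*W² (G(W) = W*(2*W) = 2*W²)
v(N) = 18*N (v(N) = (2*3²)*N = (2*9)*N = 18*N)
1/(v(5) - 95) = 1/(18*5 - 95) = 1/(90 - 95) = 1/(-5) = -⅕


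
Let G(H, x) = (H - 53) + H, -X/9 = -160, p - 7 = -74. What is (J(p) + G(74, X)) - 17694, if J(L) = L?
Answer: -17666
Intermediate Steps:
p = -67 (p = 7 - 74 = -67)
X = 1440 (X = -9*(-160) = 1440)
G(H, x) = -53 + 2*H (G(H, x) = (-53 + H) + H = -53 + 2*H)
(J(p) + G(74, X)) - 17694 = (-67 + (-53 + 2*74)) - 17694 = (-67 + (-53 + 148)) - 17694 = (-67 + 95) - 17694 = 28 - 17694 = -17666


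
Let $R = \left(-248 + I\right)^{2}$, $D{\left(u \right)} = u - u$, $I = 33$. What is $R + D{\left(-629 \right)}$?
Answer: $46225$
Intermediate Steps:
$D{\left(u \right)} = 0$
$R = 46225$ ($R = \left(-248 + 33\right)^{2} = \left(-215\right)^{2} = 46225$)
$R + D{\left(-629 \right)} = 46225 + 0 = 46225$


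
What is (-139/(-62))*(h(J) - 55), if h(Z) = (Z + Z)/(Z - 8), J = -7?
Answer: -112729/930 ≈ -121.21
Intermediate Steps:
h(Z) = 2*Z/(-8 + Z) (h(Z) = (2*Z)/(-8 + Z) = 2*Z/(-8 + Z))
(-139/(-62))*(h(J) - 55) = (-139/(-62))*(2*(-7)/(-8 - 7) - 55) = (-139*(-1/62))*(2*(-7)/(-15) - 55) = 139*(2*(-7)*(-1/15) - 55)/62 = 139*(14/15 - 55)/62 = (139/62)*(-811/15) = -112729/930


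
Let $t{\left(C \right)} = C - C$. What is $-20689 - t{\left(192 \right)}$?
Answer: $-20689$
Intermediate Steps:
$t{\left(C \right)} = 0$
$-20689 - t{\left(192 \right)} = -20689 - 0 = -20689 + 0 = -20689$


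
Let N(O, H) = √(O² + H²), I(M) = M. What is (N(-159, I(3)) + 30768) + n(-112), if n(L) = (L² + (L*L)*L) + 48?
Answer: -1361568 + 3*√2810 ≈ -1.3614e+6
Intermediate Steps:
n(L) = 48 + L² + L³ (n(L) = (L² + L²*L) + 48 = (L² + L³) + 48 = 48 + L² + L³)
N(O, H) = √(H² + O²)
(N(-159, I(3)) + 30768) + n(-112) = (√(3² + (-159)²) + 30768) + (48 + (-112)² + (-112)³) = (√(9 + 25281) + 30768) + (48 + 12544 - 1404928) = (√25290 + 30768) - 1392336 = (3*√2810 + 30768) - 1392336 = (30768 + 3*√2810) - 1392336 = -1361568 + 3*√2810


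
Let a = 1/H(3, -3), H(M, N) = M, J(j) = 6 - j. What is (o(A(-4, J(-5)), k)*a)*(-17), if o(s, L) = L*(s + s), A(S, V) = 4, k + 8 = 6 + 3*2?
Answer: -544/3 ≈ -181.33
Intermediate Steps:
k = 4 (k = -8 + (6 + 3*2) = -8 + (6 + 6) = -8 + 12 = 4)
o(s, L) = 2*L*s (o(s, L) = L*(2*s) = 2*L*s)
a = 1/3 ≈ 0.33333
(o(A(-4, J(-5)), k)*a)*(-17) = ((2*4*4)*(1/3))*(-17) = (32*(1/3))*(-17) = (32/3)*(-17) = -544/3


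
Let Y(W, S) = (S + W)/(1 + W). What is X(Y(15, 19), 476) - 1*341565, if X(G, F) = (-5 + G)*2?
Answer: -1366283/4 ≈ -3.4157e+5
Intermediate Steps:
Y(W, S) = (S + W)/(1 + W)
X(G, F) = -10 + 2*G
X(Y(15, 19), 476) - 1*341565 = (-10 + 2*((19 + 15)/(1 + 15))) - 1*341565 = (-10 + 2*(34/16)) - 341565 = (-10 + 2*((1/16)*34)) - 341565 = (-10 + 2*(17/8)) - 341565 = (-10 + 17/4) - 341565 = -23/4 - 341565 = -1366283/4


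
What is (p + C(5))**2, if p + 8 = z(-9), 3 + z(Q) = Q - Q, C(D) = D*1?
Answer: 36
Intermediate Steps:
C(D) = D
z(Q) = -3 (z(Q) = -3 + (Q - Q) = -3 + 0 = -3)
p = -11 (p = -8 - 3 = -11)
(p + C(5))**2 = (-11 + 5)**2 = (-6)**2 = 36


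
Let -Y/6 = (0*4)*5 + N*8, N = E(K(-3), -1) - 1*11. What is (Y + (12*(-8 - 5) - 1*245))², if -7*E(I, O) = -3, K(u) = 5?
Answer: 555025/49 ≈ 11327.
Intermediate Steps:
E(I, O) = 3/7 (E(I, O) = -⅐*(-3) = 3/7)
N = -74/7 (N = 3/7 - 1*11 = 3/7 - 11 = -74/7 ≈ -10.571)
Y = 3552/7 (Y = -6*((0*4)*5 - 74/7*8) = -6*(0*5 - 592/7) = -6*(0 - 592/7) = -6*(-592/7) = 3552/7 ≈ 507.43)
(Y + (12*(-8 - 5) - 1*245))² = (3552/7 + (12*(-8 - 5) - 1*245))² = (3552/7 + (12*(-13) - 245))² = (3552/7 + (-156 - 245))² = (3552/7 - 401)² = (745/7)² = 555025/49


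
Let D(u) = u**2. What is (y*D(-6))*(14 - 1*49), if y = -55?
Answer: 69300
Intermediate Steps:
(y*D(-6))*(14 - 1*49) = (-55*(-6)**2)*(14 - 1*49) = (-55*36)*(14 - 49) = -1980*(-35) = 69300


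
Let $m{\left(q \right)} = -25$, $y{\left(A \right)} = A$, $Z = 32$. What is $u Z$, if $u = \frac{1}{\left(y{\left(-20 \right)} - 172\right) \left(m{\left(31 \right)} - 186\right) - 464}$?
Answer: $\frac{2}{2503} \approx 0.00079904$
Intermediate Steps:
$u = \frac{1}{40048}$ ($u = \frac{1}{\left(-20 - 172\right) \left(-25 - 186\right) - 464} = \frac{1}{\left(-192\right) \left(-211\right) - 464} = \frac{1}{40512 - 464} = \frac{1}{40048} \approx 2.497 \cdot 10^{-5}$)
$u Z = \frac{1}{40048} \cdot 32 = \frac{2}{2503}$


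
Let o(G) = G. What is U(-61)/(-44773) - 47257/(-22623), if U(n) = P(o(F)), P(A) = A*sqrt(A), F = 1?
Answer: 2115815038/1012899579 ≈ 2.0889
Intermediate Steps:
P(A) = A**(3/2)
U(n) = 1 (U(n) = 1**(3/2) = 1)
U(-61)/(-44773) - 47257/(-22623) = 1/(-44773) - 47257/(-22623) = 1*(-1/44773) - 47257*(-1/22623) = -1/44773 + 47257/22623 = 2115815038/1012899579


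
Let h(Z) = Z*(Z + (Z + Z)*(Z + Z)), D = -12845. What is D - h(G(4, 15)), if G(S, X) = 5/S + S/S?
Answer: -103165/8 ≈ -12896.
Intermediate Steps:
G(S, X) = 1 + 5/S (G(S, X) = 5/S + 1 = 1 + 5/S)
h(Z) = Z*(Z + 4*Z²) (h(Z) = Z*(Z + (2*Z)*(2*Z)) = Z*(Z + 4*Z²))
D - h(G(4, 15)) = -12845 - ((5 + 4)/4)²*(1 + 4*((5 + 4)/4)) = -12845 - ((¼)*9)²*(1 + 4*((¼)*9)) = -12845 - (9/4)²*(1 + 4*(9/4)) = -12845 - 81*(1 + 9)/16 = -12845 - 81*10/16 = -12845 - 1*405/8 = -12845 - 405/8 = -103165/8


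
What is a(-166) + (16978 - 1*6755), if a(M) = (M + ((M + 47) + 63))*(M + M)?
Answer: 83927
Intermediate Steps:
a(M) = 2*M*(110 + 2*M) (a(M) = (M + ((47 + M) + 63))*(2*M) = (M + (110 + M))*(2*M) = (110 + 2*M)*(2*M) = 2*M*(110 + 2*M))
a(-166) + (16978 - 1*6755) = 4*(-166)*(55 - 166) + (16978 - 1*6755) = 4*(-166)*(-111) + (16978 - 6755) = 73704 + 10223 = 83927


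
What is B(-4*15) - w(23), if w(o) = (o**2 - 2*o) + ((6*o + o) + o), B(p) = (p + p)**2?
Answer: 13733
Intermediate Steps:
B(p) = 4*p**2 (B(p) = (2*p)**2 = 4*p**2)
w(o) = o**2 + 6*o (w(o) = (o**2 - 2*o) + (7*o + o) = (o**2 - 2*o) + 8*o = o**2 + 6*o)
B(-4*15) - w(23) = 4*(-4*15)**2 - 23*(6 + 23) = 4*(-60)**2 - 23*29 = 4*3600 - 1*667 = 14400 - 667 = 13733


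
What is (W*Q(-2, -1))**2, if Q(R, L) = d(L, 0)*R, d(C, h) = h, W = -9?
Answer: 0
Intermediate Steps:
Q(R, L) = 0 (Q(R, L) = 0*R = 0)
(W*Q(-2, -1))**2 = (-9*0)**2 = 0**2 = 0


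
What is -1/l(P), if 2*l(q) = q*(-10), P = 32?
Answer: 1/160 ≈ 0.0062500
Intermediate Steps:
l(q) = -5*q (l(q) = (q*(-10))/2 = (-10*q)/2 = -5*q)
-1/l(P) = -1/((-5*32)) = -1/(-160) = -1*(-1/160) = 1/160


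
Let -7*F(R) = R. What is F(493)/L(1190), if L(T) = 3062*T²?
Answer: -29/1785452200 ≈ -1.6242e-8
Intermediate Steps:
F(R) = -R/7
F(493)/L(1190) = (-⅐*493)/((3062*1190²)) = -493/(7*(3062*1416100)) = -493/7/4336098200 = -493/7*1/4336098200 = -29/1785452200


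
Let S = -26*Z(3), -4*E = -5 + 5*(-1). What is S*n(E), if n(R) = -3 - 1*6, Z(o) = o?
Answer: 702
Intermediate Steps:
E = 5/2 (E = -(-5 + 5*(-1))/4 = -(-5 - 5)/4 = -1/4*(-10) = 5/2 ≈ 2.5000)
S = -78 (S = -26*3 = -78)
n(R) = -9 (n(R) = -3 - 6 = -9)
S*n(E) = -78*(-9) = 702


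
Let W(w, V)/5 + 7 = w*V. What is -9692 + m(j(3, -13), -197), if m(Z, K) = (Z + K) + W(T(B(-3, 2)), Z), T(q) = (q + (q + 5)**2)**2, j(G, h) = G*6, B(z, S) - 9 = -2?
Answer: 2042184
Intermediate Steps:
B(z, S) = 7 (B(z, S) = 9 - 2 = 7)
j(G, h) = 6*G
T(q) = (q + (5 + q)**2)**2
W(w, V) = -35 + 5*V*w (W(w, V) = -35 + 5*(w*V) = -35 + 5*(V*w) = -35 + 5*V*w)
m(Z, K) = -35 + K + 114006*Z (m(Z, K) = (Z + K) + (-35 + 5*Z*(7 + (5 + 7)**2)**2) = (K + Z) + (-35 + 5*Z*(7 + 12**2)**2) = (K + Z) + (-35 + 5*Z*(7 + 144)**2) = (K + Z) + (-35 + 5*Z*151**2) = (K + Z) + (-35 + 5*Z*22801) = (K + Z) + (-35 + 114005*Z) = -35 + K + 114006*Z)
-9692 + m(j(3, -13), -197) = -9692 + (-35 - 197 + 114006*(6*3)) = -9692 + (-35 - 197 + 114006*18) = -9692 + (-35 - 197 + 2052108) = -9692 + 2051876 = 2042184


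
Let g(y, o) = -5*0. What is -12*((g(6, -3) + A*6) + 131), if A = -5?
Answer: -1212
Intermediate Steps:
g(y, o) = 0
-12*((g(6, -3) + A*6) + 131) = -12*((0 - 5*6) + 131) = -12*((0 - 30) + 131) = -12*(-30 + 131) = -12*101 = -1212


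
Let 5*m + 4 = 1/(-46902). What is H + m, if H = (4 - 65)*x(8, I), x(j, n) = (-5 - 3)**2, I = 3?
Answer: -915714649/234510 ≈ -3904.8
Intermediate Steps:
x(j, n) = 64 (x(j, n) = (-8)**2 = 64)
m = -187609/234510 (m = -4/5 + (1/5)/(-46902) = -4/5 + (1/5)*(-1/46902) = -4/5 - 1/234510 = -187609/234510 ≈ -0.80000)
H = -3904 (H = (4 - 65)*64 = -61*64 = -3904)
H + m = -3904 - 187609/234510 = -915714649/234510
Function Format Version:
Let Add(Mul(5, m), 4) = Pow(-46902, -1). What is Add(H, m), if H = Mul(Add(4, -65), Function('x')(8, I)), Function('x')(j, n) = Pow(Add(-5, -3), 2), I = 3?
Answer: Rational(-915714649, 234510) ≈ -3904.8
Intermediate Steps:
Function('x')(j, n) = 64 (Function('x')(j, n) = Pow(-8, 2) = 64)
m = Rational(-187609, 234510) (m = Add(Rational(-4, 5), Mul(Rational(1, 5), Pow(-46902, -1))) = Add(Rational(-4, 5), Mul(Rational(1, 5), Rational(-1, 46902))) = Add(Rational(-4, 5), Rational(-1, 234510)) = Rational(-187609, 234510) ≈ -0.80000)
H = -3904 (H = Mul(Add(4, -65), 64) = Mul(-61, 64) = -3904)
Add(H, m) = Add(-3904, Rational(-187609, 234510)) = Rational(-915714649, 234510)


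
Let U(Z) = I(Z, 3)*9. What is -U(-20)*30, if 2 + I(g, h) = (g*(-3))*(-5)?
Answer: 81540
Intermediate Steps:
I(g, h) = -2 + 15*g (I(g, h) = -2 + (g*(-3))*(-5) = -2 - 3*g*(-5) = -2 + 15*g)
U(Z) = -18 + 135*Z (U(Z) = (-2 + 15*Z)*9 = -18 + 135*Z)
-U(-20)*30 = -(-18 + 135*(-20))*30 = -(-18 - 2700)*30 = -1*(-2718)*30 = 2718*30 = 81540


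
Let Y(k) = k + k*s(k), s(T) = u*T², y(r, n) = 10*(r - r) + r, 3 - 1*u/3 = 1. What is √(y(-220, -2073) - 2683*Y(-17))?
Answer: √79134865 ≈ 8895.8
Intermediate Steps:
u = 6 (u = 9 - 3*1 = 9 - 3 = 6)
y(r, n) = r (y(r, n) = 10*0 + r = 0 + r = r)
s(T) = 6*T²
Y(k) = k + 6*k³ (Y(k) = k + k*(6*k²) = k + 6*k³)
√(y(-220, -2073) - 2683*Y(-17)) = √(-220 - 2683*(-17 + 6*(-17)³)) = √(-220 - 2683*(-17 + 6*(-4913))) = √(-220 - 2683*(-17 - 29478)) = √(-220 - 2683*(-29495)) = √(-220 + 79135085) = √79134865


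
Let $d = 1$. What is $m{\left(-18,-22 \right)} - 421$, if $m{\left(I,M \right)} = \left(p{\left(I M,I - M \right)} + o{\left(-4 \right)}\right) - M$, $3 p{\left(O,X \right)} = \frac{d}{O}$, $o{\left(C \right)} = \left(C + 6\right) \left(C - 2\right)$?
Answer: $- \frac{488267}{1188} \approx -411.0$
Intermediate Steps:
$o{\left(C \right)} = \left(-2 + C\right) \left(6 + C\right)$ ($o{\left(C \right)} = \left(6 + C\right) \left(-2 + C\right) = \left(-2 + C\right) \left(6 + C\right)$)
$p{\left(O,X \right)} = \frac{1}{3 O}$ ($p{\left(O,X \right)} = \frac{1 \frac{1}{O}}{3} = \frac{1}{3 O}$)
$m{\left(I,M \right)} = -12 - M + \frac{1}{3 I M}$ ($m{\left(I,M \right)} = \left(\frac{1}{3 I M} + \left(-12 + \left(-4\right)^{2} + 4 \left(-4\right)\right)\right) - M = \left(\frac{\frac{1}{I} \frac{1}{M}}{3} - 12\right) - M = \left(\frac{1}{3 I M} - 12\right) - M = \left(-12 + \frac{1}{3 I M}\right) - M = -12 - M + \frac{1}{3 I M}$)
$m{\left(-18,-22 \right)} - 421 = \left(-12 - -22 + \frac{1}{3 \left(-18\right) \left(-22\right)}\right) - 421 = \left(-12 + 22 + \frac{1}{3} \left(- \frac{1}{18}\right) \left(- \frac{1}{22}\right)\right) - 421 = \left(-12 + 22 + \frac{1}{1188}\right) - 421 = \frac{11881}{1188} - 421 = - \frac{488267}{1188}$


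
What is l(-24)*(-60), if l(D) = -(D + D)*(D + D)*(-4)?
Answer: -552960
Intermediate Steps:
l(D) = 16*D² (l(D) = -2*D*2*D*(-4) = -4*D²*(-4) = 16*D²)
l(-24)*(-60) = (16*(-24)²)*(-60) = (16*576)*(-60) = 9216*(-60) = -552960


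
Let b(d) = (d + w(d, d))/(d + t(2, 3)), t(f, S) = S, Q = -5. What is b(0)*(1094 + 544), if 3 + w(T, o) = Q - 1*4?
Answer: -6552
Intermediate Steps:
w(T, o) = -12 (w(T, o) = -3 + (-5 - 1*4) = -3 + (-5 - 4) = -3 - 9 = -12)
b(d) = (-12 + d)/(3 + d) (b(d) = (d - 12)/(d + 3) = (-12 + d)/(3 + d))
b(0)*(1094 + 544) = ((-12 + 0)/(3 + 0))*(1094 + 544) = (-12/3)*1638 = ((⅓)*(-12))*1638 = -4*1638 = -6552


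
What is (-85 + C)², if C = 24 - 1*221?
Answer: 79524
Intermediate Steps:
C = -197 (C = 24 - 221 = -197)
(-85 + C)² = (-85 - 197)² = (-282)² = 79524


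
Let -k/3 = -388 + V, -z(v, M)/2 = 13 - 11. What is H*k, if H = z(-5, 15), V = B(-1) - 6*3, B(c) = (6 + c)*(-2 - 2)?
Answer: -5112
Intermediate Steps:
B(c) = -24 - 4*c (B(c) = (6 + c)*(-4) = -24 - 4*c)
z(v, M) = -4 (z(v, M) = -2*(13 - 11) = -2*2 = -4)
V = -38 (V = (-24 - 4*(-1)) - 6*3 = (-24 + 4) - 18 = -20 - 18 = -38)
k = 1278 (k = -3*(-388 - 38) = -3*(-426) = 1278)
H = -4
H*k = -4*1278 = -5112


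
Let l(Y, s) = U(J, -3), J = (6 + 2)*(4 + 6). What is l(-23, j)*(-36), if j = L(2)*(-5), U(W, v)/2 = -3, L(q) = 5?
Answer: 216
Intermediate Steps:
J = 80 (J = 8*10 = 80)
U(W, v) = -6 (U(W, v) = 2*(-3) = -6)
j = -25 (j = 5*(-5) = -25)
l(Y, s) = -6
l(-23, j)*(-36) = -6*(-36) = 216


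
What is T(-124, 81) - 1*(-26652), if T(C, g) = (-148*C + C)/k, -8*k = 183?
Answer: 1577164/61 ≈ 25855.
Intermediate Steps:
k = -183/8 (k = -1/8*183 = -183/8 ≈ -22.875)
T(C, g) = 392*C/61 (T(C, g) = (-148*C + C)/(-183/8) = -147*C*(-8/183) = 392*C/61)
T(-124, 81) - 1*(-26652) = (392/61)*(-124) - 1*(-26652) = -48608/61 + 26652 = 1577164/61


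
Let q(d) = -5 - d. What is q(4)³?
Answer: -729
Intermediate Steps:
q(4)³ = (-5 - 1*4)³ = (-5 - 4)³ = (-9)³ = -729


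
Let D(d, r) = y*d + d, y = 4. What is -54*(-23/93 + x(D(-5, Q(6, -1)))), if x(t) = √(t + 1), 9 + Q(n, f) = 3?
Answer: 414/31 - 108*I*√6 ≈ 13.355 - 264.54*I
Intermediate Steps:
Q(n, f) = -6 (Q(n, f) = -9 + 3 = -6)
D(d, r) = 5*d (D(d, r) = 4*d + d = 5*d)
x(t) = √(1 + t)
-54*(-23/93 + x(D(-5, Q(6, -1)))) = -54*(-23/93 + √(1 + 5*(-5))) = -54*(-23*1/93 + √(1 - 25)) = -54*(-23/93 + √(-24)) = -54*(-23/93 + 2*I*√6) = 414/31 - 108*I*√6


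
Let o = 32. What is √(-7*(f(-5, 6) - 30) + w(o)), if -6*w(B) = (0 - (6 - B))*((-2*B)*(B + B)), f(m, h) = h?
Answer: 2*√40314/3 ≈ 133.86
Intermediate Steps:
w(B) = 2*B²*(-6 + B)/3 (w(B) = -(0 - (6 - B))*(-2*B)*(B + B)/6 = -(0 + (-6 + B))*(-2*B)*(2*B)/6 = -(-6 + B)*(-4*B²)/6 = -(-2)*B²*(-6 + B)/3 = 2*B²*(-6 + B)/3)
√(-7*(f(-5, 6) - 30) + w(o)) = √(-7*(6 - 30) + (⅔)*32²*(-6 + 32)) = √(-7*(-24) + (⅔)*1024*26) = √(168 + 53248/3) = √(53752/3) = 2*√40314/3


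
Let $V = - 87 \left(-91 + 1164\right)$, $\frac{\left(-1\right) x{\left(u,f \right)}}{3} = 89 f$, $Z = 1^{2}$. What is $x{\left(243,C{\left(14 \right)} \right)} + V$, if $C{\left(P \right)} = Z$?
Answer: $-93618$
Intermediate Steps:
$Z = 1$
$C{\left(P \right)} = 1$
$x{\left(u,f \right)} = - 267 f$ ($x{\left(u,f \right)} = - 3 \cdot 89 f = - 267 f$)
$V = -93351$ ($V = \left(-87\right) 1073 = -93351$)
$x{\left(243,C{\left(14 \right)} \right)} + V = \left(-267\right) 1 - 93351 = -267 - 93351 = -93618$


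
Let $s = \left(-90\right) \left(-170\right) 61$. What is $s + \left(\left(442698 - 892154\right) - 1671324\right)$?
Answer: $-1187480$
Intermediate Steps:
$s = 933300$ ($s = 15300 \cdot 61 = 933300$)
$s + \left(\left(442698 - 892154\right) - 1671324\right) = 933300 + \left(\left(442698 - 892154\right) - 1671324\right) = 933300 - 2120780 = -1187480$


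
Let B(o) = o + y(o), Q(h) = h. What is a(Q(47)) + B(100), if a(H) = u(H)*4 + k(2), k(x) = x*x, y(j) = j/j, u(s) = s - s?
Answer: 105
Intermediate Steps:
u(s) = 0
y(j) = 1
k(x) = x**2
a(H) = 4 (a(H) = 0*4 + 2**2 = 0 + 4 = 4)
B(o) = 1 + o (B(o) = o + 1 = 1 + o)
a(Q(47)) + B(100) = 4 + (1 + 100) = 4 + 101 = 105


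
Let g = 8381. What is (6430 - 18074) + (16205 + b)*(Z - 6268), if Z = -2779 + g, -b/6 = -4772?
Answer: -29873086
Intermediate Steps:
b = 28632 (b = -6*(-4772) = 28632)
Z = 5602 (Z = -2779 + 8381 = 5602)
(6430 - 18074) + (16205 + b)*(Z - 6268) = (6430 - 18074) + (16205 + 28632)*(5602 - 6268) = -11644 + 44837*(-666) = -11644 - 29861442 = -29873086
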